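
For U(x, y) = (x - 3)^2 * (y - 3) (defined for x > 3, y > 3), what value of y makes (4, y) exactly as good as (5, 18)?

y = 63

U(5, 18) = 60.
Set U(4, y) = 60 and solve.
With x = 4: (4 − 3)^2 = 1, so (y − 3) = 60/1 = 60.
So y = 3 + 60 = 63.
Check: U(4, 63) = 60.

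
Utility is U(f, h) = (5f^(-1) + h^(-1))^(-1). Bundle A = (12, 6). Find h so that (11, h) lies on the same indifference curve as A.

h = 132/17

U depends on (f, h) only through S = 5f^(-1) + h^(-1), so equal utility means equal S. At (12, 6): S = 7/12.
With f = 11: 5·11^(-1) = 5/11, so h^(-1) = 7/12 − 5/11 = 17/132.
Hence h = 1/(17/132) = 132/17.
Check: U(11, 132/17) = 1.7143.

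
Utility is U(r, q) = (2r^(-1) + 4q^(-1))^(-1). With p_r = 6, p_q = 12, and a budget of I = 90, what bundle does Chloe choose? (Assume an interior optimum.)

For CES with ρ = -1, MRS = (2/4)·(q/r)^2.
Tangency: set MRS = p_r/p_q = 6/12 = 0.5.
So (q/r)^2 = 1; taking the square root, q/r = 1, i.e. q = r.
Substitute into the budget 6·r + 12·q = 90: 18·r = 90, so r* = 5 and q* = 5.

r* = 5, q* = 5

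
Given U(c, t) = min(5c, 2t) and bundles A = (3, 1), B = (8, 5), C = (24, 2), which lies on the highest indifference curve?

Bundle B

Evaluate utility at each bundle:
U(A) = 2.
U(B) = 10.
U(C) = 4.
Highest utility is B, so B ≻ C ≻ A.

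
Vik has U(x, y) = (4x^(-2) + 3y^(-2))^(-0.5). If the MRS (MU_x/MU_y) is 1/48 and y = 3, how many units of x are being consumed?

x = 12

For CES with ρ = -2, MRS = (4/3)·(y/x)^3.
Setting (4/3)·(3/x)^3 = 1/48 gives (3/x)^3 = 1/64, so 3/x = 0.25 and x = 12.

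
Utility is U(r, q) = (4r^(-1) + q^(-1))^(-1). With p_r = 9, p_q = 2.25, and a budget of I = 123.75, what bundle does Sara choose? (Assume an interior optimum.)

For CES with ρ = -1, MRS = (4/1)·(q/r)^2.
Tangency: set MRS = p_r/p_q = 9/2.25 = 4.
So (q/r)^2 = 1; taking the square root, q/r = 1, i.e. q = r.
Substitute into the budget 9·r + 2.25·q = 123.75: 11.25·r = 123.75, so r* = 11 and q* = 11.

r* = 11, q* = 11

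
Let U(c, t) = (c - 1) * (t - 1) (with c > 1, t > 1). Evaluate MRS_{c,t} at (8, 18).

MU_c = (t−1), MU_t = (c−1).
MRS = (t−1)/(c−1).
At (8, 18): MRS = 17/7.
So at (8, 18) the consumer would give up 17/7 units of t for one more unit of c.

MRS = 17/7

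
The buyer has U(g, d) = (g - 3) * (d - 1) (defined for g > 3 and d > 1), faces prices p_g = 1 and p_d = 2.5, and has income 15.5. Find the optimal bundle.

MU_g = (d−1), MU_d = (g−3).
MRS = (d−1)/(g−3).
Tangency: set MRS = p_g/p_d = 1/2.5 = 0.4.
So (d − 1)/(g − 3) = 0.4, i.e. (d − 1) = 0.4·(g − 3).
Rewrite the budget in excess-of-subsistence terms: 1·(g − 3) + 2.5·(d − 1) = 15.5 − 1·3 − 2.5·1 = 10.
Substituting, 2·(g − 3) = 10, so g − 3 = 5 and g* = 8.
Then d − 1 = 0.4·5 = 2, so d* = 3.

g* = 8, d* = 3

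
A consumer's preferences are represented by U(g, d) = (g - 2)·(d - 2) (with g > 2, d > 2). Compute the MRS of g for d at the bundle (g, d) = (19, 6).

MU_g = (d−2), MU_d = (g−2).
MRS = (d−2)/(g−2).
At (19, 6): MRS = 4/17.
The indifference curve has slope −4/17 at this bundle.

MRS = 4/17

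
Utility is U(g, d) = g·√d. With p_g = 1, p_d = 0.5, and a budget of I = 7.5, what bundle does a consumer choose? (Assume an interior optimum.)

g* = 5, d* = 5

MU_g = √d and MU_d = 0.5·g·d^(-0.5).
MRS = MU_g/MU_d = (2)·d/g.
Tangency: set MRS = p_g/p_d = 1/0.5 = 2.
So (2)·d/g = 2, i.e. d = g.
Substitute into the budget 1·g + 0.5·d = 7.5: 1.5·g = 7.5, so g* = 5.
Then d* = 5.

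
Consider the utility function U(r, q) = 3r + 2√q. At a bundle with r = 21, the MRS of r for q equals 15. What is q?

MU_r = 3, MU_q = 2/(2√q).
MRS = 3 ÷ (2/(2√q)).
MRS depends only on q: 3·√q = 15 ⇒ √q = 15/3 = 5 ⇒ q = 25.

q = 25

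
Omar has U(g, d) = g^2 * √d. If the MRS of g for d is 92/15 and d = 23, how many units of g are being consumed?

MU_g = 2·g·√d and MU_d = 0.5·g^2·d^(-0.5).
MRS = MU_g/MU_d = (4)·d/g.
Substitute d = 23: MRS = 92/g. Setting 92/g = 92/15 gives g = 92/(92/15) = 15.

g = 15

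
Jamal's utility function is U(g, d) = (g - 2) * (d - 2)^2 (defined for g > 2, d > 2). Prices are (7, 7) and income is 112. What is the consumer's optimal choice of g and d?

g* = 6, d* = 10

MU_g = (d−2)^2, MU_d = 2·(g−2)·(d−2).
MRS = (1/2)·(d−2)/(g−2).
Tangency: set MRS = p_g/p_d = 7/7 = 1.
So (1/2)·(d − 2)/(g − 2) = 1, i.e. (d − 2) = 2·(g − 2).
Rewrite the budget in excess-of-subsistence terms: 7·(g − 2) + 7·(d − 2) = 112 − 7·2 − 7·2 = 84.
Substituting, 21·(g − 2) = 84, so g − 2 = 4 and g* = 6.
Then d − 2 = 2·4 = 8, so d* = 10.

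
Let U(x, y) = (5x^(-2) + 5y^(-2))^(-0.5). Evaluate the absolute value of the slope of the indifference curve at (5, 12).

For CES with ρ = -2, MRS = (y/x)^3.
At (5, 12): MRS = 1728/125.
The indifference curve has slope −1728/125 at this bundle.

MRS = 1728/125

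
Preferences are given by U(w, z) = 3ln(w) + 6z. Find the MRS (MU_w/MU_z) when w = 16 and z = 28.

MU_w = 3/w, MU_z = 6.
MRS = 3/w ÷ 6.
At (16, 28): MRS = 1/32.
That is, one extra unit of w is worth 1/32 units of z at the margin.

MRS = 1/32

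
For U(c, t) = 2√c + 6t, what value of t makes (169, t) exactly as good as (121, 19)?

U(121, 19) = 136.
Set U(169, t) = 136 and solve.
With c = 169: √169 = 13, so 6t = 136 − 2·13 = 110 and t = 55/3.
Check: U(169, 55/3) = 136.

t = 55/3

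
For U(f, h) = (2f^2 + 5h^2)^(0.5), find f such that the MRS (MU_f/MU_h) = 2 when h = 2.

f = 10

For CES with ρ = 2, MRS = (2/5)·(h/f)^(-1).
Setting (2/5)·(2/f)^(-1) = 2 gives (2/f)^(-1) = 5, so 2/f = 0.2 and f = 10.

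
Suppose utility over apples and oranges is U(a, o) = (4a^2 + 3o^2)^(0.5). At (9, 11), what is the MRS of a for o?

For CES with ρ = 2, MRS = (4/3)·(o/a)^(-1).
At (9, 11): MRS = 12/11.
That is, one extra unit of a is worth 12/11 units of o at the margin.

MRS = 12/11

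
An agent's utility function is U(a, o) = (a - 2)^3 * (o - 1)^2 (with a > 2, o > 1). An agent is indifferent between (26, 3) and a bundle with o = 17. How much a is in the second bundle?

U(26, 3) = 55296.
Set U(a, 17) = 55296 and solve.
With o = 17: (17 − 1)^2 = 256, so (a − 2)^3 = 55296/256 = 216.
Taking the cube root (with a > 2): a − 2 = 6, so a = 8.
Check: U(8, 17) = 55296.

a = 8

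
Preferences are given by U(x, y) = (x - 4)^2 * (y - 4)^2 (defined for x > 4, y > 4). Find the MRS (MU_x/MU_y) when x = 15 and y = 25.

MRS = 21/11

MU_x = 2·(x−4)·(y−4)^2, MU_y = 2·(x−4)^2·(y−4).
MRS = (y−4)/(x−4).
At (15, 25): MRS = 21/11.
That is, one extra unit of x is worth 21/11 units of y at the margin.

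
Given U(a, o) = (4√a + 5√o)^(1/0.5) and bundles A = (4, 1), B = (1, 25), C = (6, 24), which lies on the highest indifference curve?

Evaluate utility at each bundle:
U(A) = 169.000.
U(B) = 841.000.
U(C) = 1176.000.
Highest utility is C, so C ≻ B ≻ A.

Bundle C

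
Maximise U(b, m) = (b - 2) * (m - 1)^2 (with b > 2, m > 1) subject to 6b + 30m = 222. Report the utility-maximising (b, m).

MU_b = (m−1)^2, MU_m = 2·(b−2)·(m−1).
MRS = (1/2)·(m−1)/(b−2).
Tangency: set MRS = p_b/p_m = 6/30 = 0.2.
So (1/2)·(m − 1)/(b − 2) = 0.2, i.e. (m − 1) = 0.4·(b − 2).
Rewrite the budget in excess-of-subsistence terms: 6·(b − 2) + 30·(m − 1) = 222 − 6·2 − 30·1 = 180.
Substituting, 18·(b − 2) = 180, so b − 2 = 10 and b* = 12.
Then m − 1 = 0.4·10 = 4, so m* = 5.

b* = 12, m* = 5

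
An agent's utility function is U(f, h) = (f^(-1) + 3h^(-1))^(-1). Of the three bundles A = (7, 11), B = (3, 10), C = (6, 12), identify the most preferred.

Bundle A

Evaluate utility at each bundle:
U(A) = 2.406.
U(B) = 1.579.
U(C) = 2.400.
Highest utility is A, so A ≻ C ≻ B.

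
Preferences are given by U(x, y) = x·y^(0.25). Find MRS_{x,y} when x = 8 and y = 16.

MU_x = y^(0.25) and MU_y = 0.25·x·y^(-0.75).
MRS = MU_x/MU_y = (4)·y/x.
At (8, 16): MRS = 8.
So at (8, 16) the consumer would give up 8 units of y for one more unit of x.

MRS = 8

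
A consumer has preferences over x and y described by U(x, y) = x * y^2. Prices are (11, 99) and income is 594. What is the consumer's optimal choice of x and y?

MU_x = y^2 and MU_y = 2·x·y.
MRS = MU_x/MU_y = (1/2)·y/x.
Tangency: set MRS = p_x/p_y = 11/99 = 1/9.
So (1/2)·y/x = 1/9, i.e. y = (2/9)·x.
Substitute into the budget 11·x + 99·y = 594: 33·x = 594, so x* = 18.
Then y* = (2/9)·18 = 4.

x* = 18, y* = 4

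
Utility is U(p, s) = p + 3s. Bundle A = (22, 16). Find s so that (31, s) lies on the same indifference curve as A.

s = 13

U(22, 16) = 70.
Set U(31, s) = 70 and solve.
31 + 3s = 70 ⇒ 3s = 39 ⇒ s = 13.
Check: U(31, 13) = 70.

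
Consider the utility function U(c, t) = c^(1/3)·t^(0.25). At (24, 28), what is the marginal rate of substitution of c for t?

MU_c = 1/3·c^(-2/3)·t^(0.25) and MU_t = 0.25·c^(1/3)·t^(-0.75).
MRS = MU_c/MU_t = (4/3)·t/c.
At (24, 28): MRS = 14/9.
The indifference curve has slope −14/9 at this bundle.

MRS = 14/9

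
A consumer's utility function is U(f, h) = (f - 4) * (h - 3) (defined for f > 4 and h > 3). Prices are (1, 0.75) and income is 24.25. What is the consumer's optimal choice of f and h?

MU_f = (h−3), MU_h = (f−4).
MRS = (h−3)/(f−4).
Tangency: set MRS = p_f/p_h = 1/0.75 = 4/3.
So (h − 3)/(f − 4) = 4/3, i.e. (h − 3) = (4/3)·(f − 4).
Rewrite the budget in excess-of-subsistence terms: 1·(f − 4) + 0.75·(h − 3) = 24.25 − 1·4 − 0.75·3 = 18.
Substituting, 2·(f − 4) = 18, so f − 4 = 9 and f* = 13.
Then h − 3 = (4/3)·9 = 12, so h* = 15.

f* = 13, h* = 15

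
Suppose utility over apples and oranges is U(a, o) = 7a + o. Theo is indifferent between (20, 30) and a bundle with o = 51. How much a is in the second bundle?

a = 17

U(20, 30) = 170.
Set U(a, 51) = 170 and solve.
7a + 51 = 170 ⇒ 7a = 119 ⇒ a = 17.
Check: U(17, 51) = 170.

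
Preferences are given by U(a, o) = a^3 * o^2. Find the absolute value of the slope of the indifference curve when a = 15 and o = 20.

MU_a = 3·a^2·o^2 and MU_o = 2·a^3·o.
MRS = MU_a/MU_o = (3/2)·o/a.
At (15, 20): MRS = 2.
The indifference curve has slope −2 at this bundle.

MRS = 2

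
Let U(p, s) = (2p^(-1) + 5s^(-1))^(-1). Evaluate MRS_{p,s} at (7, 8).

MRS = 128/245

For CES with ρ = -1, MRS = (2/5)·(s/p)^2.
At (7, 8): MRS = 128/245.
So at (7, 8) the consumer would give up 128/245 units of s for one more unit of p.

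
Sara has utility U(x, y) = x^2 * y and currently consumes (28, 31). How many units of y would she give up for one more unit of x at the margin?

MU_x = 2·x·y and MU_y = x^2.
MRS = MU_x/MU_y = (2/1)·y/x.
At (28, 31): MRS = 31/14.
That is, one extra unit of x is worth 31/14 units of y at the margin.

MRS = 31/14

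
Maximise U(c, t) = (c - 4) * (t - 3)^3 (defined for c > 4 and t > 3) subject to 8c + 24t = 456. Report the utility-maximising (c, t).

MU_c = (t−3)^3, MU_t = 3·(c−4)·(t−3)^2.
MRS = (1/3)·(t−3)/(c−4).
Tangency: set MRS = p_c/p_t = 8/24 = 1/3.
So (1/3)·(t − 3)/(c − 4) = 1/3, i.e. (t − 3) = (c − 4).
Rewrite the budget in excess-of-subsistence terms: 8·(c − 4) + 24·(t − 3) = 456 − 8·4 − 24·3 = 352.
Substituting, 32·(c − 4) = 352, so c − 4 = 11 and c* = 15.
Then t − 3 = 11, so t* = 14.

c* = 15, t* = 14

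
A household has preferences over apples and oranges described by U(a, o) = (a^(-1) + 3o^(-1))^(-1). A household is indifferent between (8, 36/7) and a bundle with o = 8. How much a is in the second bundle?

a = 3

U depends on (a, o) only through S = a^(-1) + 3o^(-1), so equal utility means equal S. At (8, 36/7): S = 17/24.
With o = 8: 3·8^(-1) = 0.375, so a^(-1) = 17/24 − 0.375 = 1/3.
Hence a = 1/(1/3) = 3.
Check: U(3, 8) = 1.4118.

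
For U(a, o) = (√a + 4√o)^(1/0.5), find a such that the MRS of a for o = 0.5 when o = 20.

For CES with ρ = 0.5, MRS = (1/4)·√(o/a).
Setting (1/4)·√(20/a) = 0.5 gives √(20/a) = 2, so 20/a = 4 and a = 5.

a = 5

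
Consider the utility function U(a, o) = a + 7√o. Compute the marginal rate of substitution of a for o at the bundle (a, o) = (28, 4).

MU_a = 1, MU_o = 7/(2√o).
MRS = 1 ÷ (7/(2√o)).
At (28, 4): MRS = 4/7.
That is, one extra unit of a is worth 4/7 units of o at the margin.

MRS = 4/7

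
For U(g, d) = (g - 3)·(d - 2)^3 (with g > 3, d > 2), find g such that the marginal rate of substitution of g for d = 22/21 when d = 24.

g = 10

MU_g = (d−2)^3, MU_d = 3·(g−3)·(d−2)^2.
MRS = (1/3)·(d−2)/(g−3).
Substitute d = 24: MRS = (22/3)/(g − 3). Setting this equal to 22/21 gives g − 3 = (22/3)/(22/21) = 7, so g = 10.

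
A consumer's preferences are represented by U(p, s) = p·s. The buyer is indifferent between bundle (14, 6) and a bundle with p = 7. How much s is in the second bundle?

U(14, 6) = 84.
Set U(7, s) = 84 and solve.
With p = 7: s = 84/7 = 12.
Check: U(7, 12) = 84.

s = 12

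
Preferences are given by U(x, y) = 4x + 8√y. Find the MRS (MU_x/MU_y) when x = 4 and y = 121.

MRS = 11

MU_x = 4, MU_y = 8/(2√y).
MRS = 4 ÷ (8/(2√y)).
At (4, 121): MRS = 11.
So at (4, 121) the consumer would give up 11 units of y for one more unit of x.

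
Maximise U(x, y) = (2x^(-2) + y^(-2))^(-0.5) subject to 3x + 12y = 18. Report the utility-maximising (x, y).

x* = 2, y* = 1

For CES with ρ = -2, MRS = (2/1)·(y/x)^3.
Tangency: set MRS = p_x/p_y = 3/12 = 0.25.
So (y/x)^3 = 0.125; taking the cube root, y/x = 0.5, i.e. y = 0.5·x.
Substitute into the budget 3·x + 12·y = 18: 9·x = 18, so x* = 2 and y* = 0.5·2 = 1.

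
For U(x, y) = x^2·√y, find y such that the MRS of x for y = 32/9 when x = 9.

y = 8

MU_x = 2·x·√y and MU_y = 0.5·x^2·y^(-0.5).
MRS = MU_x/MU_y = (4)·y/x.
Substitute x = 9: MRS = y/2.25. Setting y/2.25 = 32/9 gives y = (32/9)·2.25 = 8.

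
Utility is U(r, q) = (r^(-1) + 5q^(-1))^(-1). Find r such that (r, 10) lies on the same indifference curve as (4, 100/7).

r = 10

U depends on (r, q) only through S = r^(-1) + 5q^(-1), so equal utility means equal S. At (4, 100/7): S = 0.6.
With q = 10: 5·10^(-1) = 0.5, so r^(-1) = 0.6 − 0.5 = 0.1.
Hence r = 1/0.1 = 10.
Check: U(10, 10) = 1.6667.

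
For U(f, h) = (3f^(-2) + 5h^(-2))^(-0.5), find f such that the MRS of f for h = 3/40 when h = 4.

f = 8

For CES with ρ = -2, MRS = (3/5)·(h/f)^3.
Setting (3/5)·(4/f)^3 = 3/40 gives (4/f)^3 = 0.125, so 4/f = 0.5 and f = 8.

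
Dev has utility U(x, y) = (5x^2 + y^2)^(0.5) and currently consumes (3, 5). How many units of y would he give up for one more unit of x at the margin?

MRS = 3

For CES with ρ = 2, MRS = (5/1)·(y/x)^(-1).
At (3, 5): MRS = 3.
That is, one extra unit of x is worth 3 units of y at the margin.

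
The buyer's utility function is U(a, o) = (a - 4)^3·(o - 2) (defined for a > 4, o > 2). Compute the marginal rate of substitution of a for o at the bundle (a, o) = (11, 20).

MRS = 54/7

MU_a = 3·(a−4)^2·(o−2), MU_o = (a−4)^3.
MRS = (3/1)·(o−2)/(a−4).
At (11, 20): MRS = 54/7.
That is, one extra unit of a is worth 54/7 units of o at the margin.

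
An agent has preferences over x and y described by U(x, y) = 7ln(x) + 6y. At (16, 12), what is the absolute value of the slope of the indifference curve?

MU_x = 7/x, MU_y = 6.
MRS = 7/x ÷ 6.
At (16, 12): MRS = 7/96.
That is, one extra unit of x is worth 7/96 units of y at the margin.

MRS = 7/96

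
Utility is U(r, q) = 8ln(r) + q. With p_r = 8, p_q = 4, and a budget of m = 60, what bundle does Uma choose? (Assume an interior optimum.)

MU_r = 8/r, MU_q = 1.
MRS = 8/r ÷ 1.
Tangency: set MRS = p_r/p_q = 8/4 = 2.
MRS depends only on r: 8/r = 2 ⇒ r* = 8/2 = 4.
From the budget, 4·q = 60 − 8·4 = 28, so q* = 7.

r* = 4, q* = 7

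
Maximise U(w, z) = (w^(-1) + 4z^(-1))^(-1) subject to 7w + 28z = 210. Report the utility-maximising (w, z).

w* = 6, z* = 6

For CES with ρ = -1, MRS = (1/4)·(z/w)^2.
Tangency: set MRS = p_w/p_z = 7/28 = 0.25.
So (z/w)^2 = 1; taking the square root, z/w = 1, i.e. z = w.
Substitute into the budget 7·w + 28·z = 210: 35·w = 210, so w* = 6 and z* = 6.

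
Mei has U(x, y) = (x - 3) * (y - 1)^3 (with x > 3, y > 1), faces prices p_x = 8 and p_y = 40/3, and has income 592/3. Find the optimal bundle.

x* = 8, y* = 10

MU_x = (y−1)^3, MU_y = 3·(x−3)·(y−1)^2.
MRS = (1/3)·(y−1)/(x−3).
Tangency: set MRS = p_x/p_y = 8/(40/3) = 0.6.
So (1/3)·(y − 1)/(x − 3) = 0.6, i.e. (y − 1) = 1.8·(x − 3).
Rewrite the budget in excess-of-subsistence terms: 8·(x − 3) + (40/3)·(y − 1) = 592/3 − 8·3 − (40/3)·1 = 160.
Substituting, 32·(x − 3) = 160, so x − 3 = 5 and x* = 8.
Then y − 1 = 1.8·5 = 9, so y* = 10.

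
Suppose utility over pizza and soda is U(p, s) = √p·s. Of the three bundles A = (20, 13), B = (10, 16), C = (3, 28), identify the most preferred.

Bundle A

Evaluate utility at each bundle:
U(A) = 58.138.
U(B) = 50.596.
U(C) = 48.497.
Highest utility is A, so A ≻ B ≻ C.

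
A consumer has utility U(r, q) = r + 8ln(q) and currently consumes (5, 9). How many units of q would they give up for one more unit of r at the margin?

MU_r = 1, MU_q = 8/q.
MRS = 1 ÷ (8/q).
At (5, 9): MRS = 1.125.
So at (5, 9) the consumer would give up 1.125 units of q for one more unit of r.

MRS = 1.125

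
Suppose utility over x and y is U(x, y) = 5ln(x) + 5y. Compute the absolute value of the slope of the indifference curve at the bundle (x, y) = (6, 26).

MRS = 1/6

MU_x = 5/x, MU_y = 5.
MRS = 5/x ÷ 5.
At (6, 26): MRS = 1/6.
The indifference curve has slope −1/6 at this bundle.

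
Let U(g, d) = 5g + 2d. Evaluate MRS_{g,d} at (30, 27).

MU_g = 5, MU_d = 2, so MRS = 5/2 = 2.5 at every bundle.
At (30, 27): MRS = 2.5.
So at (30, 27) the consumer would give up 2.5 units of d for one more unit of g.

MRS = 2.5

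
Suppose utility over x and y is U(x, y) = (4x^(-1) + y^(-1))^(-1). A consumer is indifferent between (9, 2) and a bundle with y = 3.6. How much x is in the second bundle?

U depends on (x, y) only through S = 4x^(-1) + y^(-1), so equal utility means equal S. At (9, 2): S = 17/18.
With y = 3.6: 3.6^(-1) = 5/18, so 4x^(-1) = 17/18 − 5/18 = 2/3, i.e. x^(-1) = 1/6.
Hence x = 1/(1/6) = 6.
Check: U(6, 3.6) = 1.0588.

x = 6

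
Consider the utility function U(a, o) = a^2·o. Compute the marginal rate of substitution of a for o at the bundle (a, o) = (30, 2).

MU_a = 2·a·o and MU_o = a^2.
MRS = MU_a/MU_o = (2/1)·o/a.
At (30, 2): MRS = 2/15.
That is, one extra unit of a is worth 2/15 units of o at the margin.

MRS = 2/15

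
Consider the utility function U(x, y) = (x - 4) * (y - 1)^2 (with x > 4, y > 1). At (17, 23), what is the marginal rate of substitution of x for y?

MRS = 11/13

MU_x = (y−1)^2, MU_y = 2·(x−4)·(y−1).
MRS = (1/2)·(y−1)/(x−4).
At (17, 23): MRS = 11/13.
So at (17, 23) the consumer would give up 11/13 units of y for one more unit of x.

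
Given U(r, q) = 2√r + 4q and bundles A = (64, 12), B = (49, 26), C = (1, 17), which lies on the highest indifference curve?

Bundle B

Evaluate utility at each bundle:
U(A) = 64.000.
U(B) = 118.000.
U(C) = 70.000.
Highest utility is B, so B ≻ C ≻ A.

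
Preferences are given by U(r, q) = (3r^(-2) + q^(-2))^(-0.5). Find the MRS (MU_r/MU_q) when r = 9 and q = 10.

MRS = 1000/243

For CES with ρ = -2, MRS = (3/1)·(q/r)^3.
At (9, 10): MRS = 1000/243.
That is, one extra unit of r is worth 1000/243 units of q at the margin.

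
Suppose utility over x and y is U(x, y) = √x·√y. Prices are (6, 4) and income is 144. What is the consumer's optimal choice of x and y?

x* = 12, y* = 18

MU_x = 0.5·x^(-0.5)·√y and MU_y = 0.5·√x·y^(-0.5).
MRS = MU_x/MU_y = y/x.
Tangency: set MRS = p_x/p_y = 6/4 = 1.5.
So y/x = 1.5, i.e. y = 1.5·x.
Substitute into the budget 6·x + 4·y = 144: 12·x = 144, so x* = 12.
Then y* = 1.5·12 = 18.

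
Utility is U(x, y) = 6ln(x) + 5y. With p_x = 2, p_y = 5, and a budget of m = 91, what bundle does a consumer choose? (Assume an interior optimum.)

MU_x = 6/x, MU_y = 5.
MRS = 6/x ÷ 5.
Tangency: set MRS = p_x/p_y = 2/5 = 0.4.
MRS depends only on x: 1.2/x = 0.4 ⇒ x* = 1.2/0.4 = 3.
From the budget, 5·y = 91 − 2·3 = 85, so y* = 17.

x* = 3, y* = 17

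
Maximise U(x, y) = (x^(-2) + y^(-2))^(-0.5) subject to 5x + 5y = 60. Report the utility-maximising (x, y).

For CES with ρ = -2, MRS = (y/x)^3.
Tangency: set MRS = p_x/p_y = 5/5 = 1.
So (y/x)^3 = 1; taking the cube root, y/x = 1, i.e. y = x.
Substitute into the budget 5·x + 5·y = 60: 10·x = 60, so x* = 6 and y* = 6.

x* = 6, y* = 6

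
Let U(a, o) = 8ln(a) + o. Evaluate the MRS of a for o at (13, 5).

MU_a = 8/a, MU_o = 1.
MRS = 8/a ÷ 1.
At (13, 5): MRS = 8/13.
That is, one extra unit of a is worth 8/13 units of o at the margin.

MRS = 8/13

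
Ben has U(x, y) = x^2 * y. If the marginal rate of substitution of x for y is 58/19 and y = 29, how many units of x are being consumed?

MU_x = 2·x·y and MU_y = x^2.
MRS = MU_x/MU_y = (2/1)·y/x.
Substitute y = 29: MRS = 58/x. Setting 58/x = 58/19 gives x = 58/(58/19) = 19.

x = 19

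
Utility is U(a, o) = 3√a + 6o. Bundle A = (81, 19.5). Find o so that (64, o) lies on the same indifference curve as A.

U(81, 19.5) = 144.
Set U(64, o) = 144 and solve.
With a = 64: √64 = 8, so 6o = 144 − 3·8 = 120 and o = 20.
Check: U(64, 20) = 144.

o = 20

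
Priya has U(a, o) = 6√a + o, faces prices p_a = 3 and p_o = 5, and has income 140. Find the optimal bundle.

MU_a = 6/(2√a), MU_o = 1.
MRS = 6/(2√a) ÷ 1.
Tangency: set MRS = p_a/p_o = 3/5 = 0.6.
MRS depends only on a: 3/√a = 0.6 ⇒ √a = 3/0.6 = 5 ⇒ a* = 25.
From the budget, 5·o = 140 − 3·25 = 65, so o* = 13.

a* = 25, o* = 13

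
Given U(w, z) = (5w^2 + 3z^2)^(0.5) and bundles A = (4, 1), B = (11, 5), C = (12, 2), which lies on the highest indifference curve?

Bundle C

Evaluate utility at each bundle:
U(A) = 9.110.
U(B) = 26.077.
U(C) = 27.055.
Highest utility is C, so C ≻ B ≻ A.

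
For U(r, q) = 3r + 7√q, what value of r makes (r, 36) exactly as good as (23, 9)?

r = 16

U(23, 9) = 90.
Set U(r, 36) = 90 and solve.
With q = 36: √36 = 6, so 3r = 90 − 7·6 = 48 and r = 16.
Check: U(16, 36) = 90.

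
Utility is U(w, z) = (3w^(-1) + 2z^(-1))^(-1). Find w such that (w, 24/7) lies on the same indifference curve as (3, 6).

U depends on (w, z) only through S = 3w^(-1) + 2z^(-1), so equal utility means equal S. At (3, 6): S = 4/3.
With z = 24/7: 2·(24/7)^(-1) = 7/12, so 3w^(-1) = 4/3 − 7/12 = 0.75, i.e. w^(-1) = 0.25.
Hence w = 1/0.25 = 4.
Check: U(4, 24/7) = 0.75.

w = 4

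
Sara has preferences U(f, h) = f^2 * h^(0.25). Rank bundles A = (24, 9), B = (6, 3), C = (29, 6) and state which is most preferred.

Bundle C

Evaluate utility at each bundle:
U(A) = 997.661.
U(B) = 47.379.
U(C) = 1316.236.
Highest utility is C, so C ≻ A ≻ B.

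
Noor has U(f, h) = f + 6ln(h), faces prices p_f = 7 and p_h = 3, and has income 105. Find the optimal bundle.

MU_f = 1, MU_h = 6/h.
MRS = 1 ÷ (6/h).
Tangency: set MRS = p_f/p_h = 7/3.
MRS depends only on h: (1/6)·h = 7/3 ⇒ h* = (7/3)/(1/6) = 14.
From the budget, 7·f = 105 − 3·14 = 63, so f* = 9.

f* = 9, h* = 14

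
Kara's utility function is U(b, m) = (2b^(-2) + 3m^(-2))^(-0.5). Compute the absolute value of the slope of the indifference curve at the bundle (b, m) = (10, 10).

For CES with ρ = -2, MRS = (2/3)·(m/b)^3.
At (10, 10): MRS = 2/3.
So at (10, 10) the consumer would give up 2/3 units of m for one more unit of b.

MRS = 2/3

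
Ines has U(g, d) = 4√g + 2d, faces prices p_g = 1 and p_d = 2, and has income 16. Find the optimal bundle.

g* = 4, d* = 6

MU_g = 4/(2√g), MU_d = 2.
MRS = 4/(2√g) ÷ 2.
Tangency: set MRS = p_g/p_d = 1/2 = 0.5.
MRS depends only on g: 1/√g = 0.5 ⇒ √g = 1/0.5 = 2 ⇒ g* = 4.
From the budget, 2·d = 16 − 1·4 = 12, so d* = 6.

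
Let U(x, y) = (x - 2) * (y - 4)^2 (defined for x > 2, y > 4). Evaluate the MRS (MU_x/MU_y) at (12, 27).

MRS = 1.15

MU_x = (y−4)^2, MU_y = 2·(x−2)·(y−4).
MRS = (1/2)·(y−4)/(x−2).
At (12, 27): MRS = 1.15.
That is, one extra unit of x is worth 1.15 units of y at the margin.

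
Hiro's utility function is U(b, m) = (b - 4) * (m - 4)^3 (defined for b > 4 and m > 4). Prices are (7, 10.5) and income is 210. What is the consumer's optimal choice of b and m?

b* = 9, m* = 14

MU_b = (m−4)^3, MU_m = 3·(b−4)·(m−4)^2.
MRS = (1/3)·(m−4)/(b−4).
Tangency: set MRS = p_b/p_m = 7/10.5 = 2/3.
So (1/3)·(m − 4)/(b − 4) = 2/3, i.e. (m − 4) = 2·(b − 4).
Rewrite the budget in excess-of-subsistence terms: 7·(b − 4) + 10.5·(m − 4) = 210 − 7·4 − 10.5·4 = 140.
Substituting, 28·(b − 4) = 140, so b − 4 = 5 and b* = 9.
Then m − 4 = 2·5 = 10, so m* = 14.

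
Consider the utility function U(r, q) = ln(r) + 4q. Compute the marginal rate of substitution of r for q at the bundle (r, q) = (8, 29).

MU_r = 1/r, MU_q = 4.
MRS = 1/r ÷ 4.
At (8, 29): MRS = 1/32.
The indifference curve has slope −1/32 at this bundle.

MRS = 1/32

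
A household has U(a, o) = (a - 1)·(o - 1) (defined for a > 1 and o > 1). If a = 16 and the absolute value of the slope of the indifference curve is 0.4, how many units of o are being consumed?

o = 7

MU_a = (o−1), MU_o = (a−1).
MRS = (o−1)/(a−1).
Substitute a = 16: MRS = (o − 1)/15. Setting this equal to 0.4 gives o − 1 = 0.4·15 = 6, so o = 7.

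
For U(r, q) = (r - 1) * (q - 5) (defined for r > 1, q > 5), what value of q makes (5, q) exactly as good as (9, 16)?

q = 27

U(9, 16) = 88.
Set U(5, q) = 88 and solve.
With r = 5: (5 − 1) = 4, so (q − 5) = 88/4 = 22.
So q = 5 + 22 = 27.
Check: U(5, 27) = 88.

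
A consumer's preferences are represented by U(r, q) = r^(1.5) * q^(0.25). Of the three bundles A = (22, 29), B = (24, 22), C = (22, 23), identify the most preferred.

Evaluate utility at each bundle:
U(A) = 239.460.
U(B) = 254.638.
U(C) = 225.978.
Highest utility is B, so B ≻ A ≻ C.

Bundle B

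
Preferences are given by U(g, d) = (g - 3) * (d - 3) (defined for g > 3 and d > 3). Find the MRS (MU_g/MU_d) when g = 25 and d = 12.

MRS = 9/22

MU_g = (d−3), MU_d = (g−3).
MRS = (d−3)/(g−3).
At (25, 12): MRS = 9/22.
The indifference curve has slope −9/22 at this bundle.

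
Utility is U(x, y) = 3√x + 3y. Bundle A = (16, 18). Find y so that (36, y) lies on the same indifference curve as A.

y = 16

U(16, 18) = 66.
Set U(36, y) = 66 and solve.
With x = 36: √36 = 6, so 3y = 66 − 3·6 = 48 and y = 16.
Check: U(36, 16) = 66.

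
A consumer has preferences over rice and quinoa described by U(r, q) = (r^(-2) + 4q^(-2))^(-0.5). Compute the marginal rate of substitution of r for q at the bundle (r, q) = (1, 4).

For CES with ρ = -2, MRS = (1/4)·(q/r)^3.
At (1, 4): MRS = 16.
The indifference curve has slope −16 at this bundle.

MRS = 16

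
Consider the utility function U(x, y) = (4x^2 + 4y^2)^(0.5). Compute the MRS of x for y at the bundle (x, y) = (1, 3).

For CES with ρ = 2, MRS = (y/x)^(-1).
At (1, 3): MRS = 1/3.
That is, one extra unit of x is worth 1/3 units of y at the margin.

MRS = 1/3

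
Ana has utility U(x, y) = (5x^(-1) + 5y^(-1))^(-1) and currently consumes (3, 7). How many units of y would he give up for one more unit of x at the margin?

MRS = 49/9

For CES with ρ = -1, MRS = (y/x)^2.
At (3, 7): MRS = 49/9.
The indifference curve has slope −49/9 at this bundle.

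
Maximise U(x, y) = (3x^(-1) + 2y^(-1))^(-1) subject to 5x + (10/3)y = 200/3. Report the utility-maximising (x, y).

For CES with ρ = -1, MRS = (3/2)·(y/x)^2.
Tangency: set MRS = p_x/p_y = 5/(10/3) = 1.5.
So (y/x)^2 = 1; taking the square root, y/x = 1, i.e. y = x.
Substitute into the budget 5·x + (10/3)·y = 200/3: (25/3)·x = 200/3, so x* = 8 and y* = 8.

x* = 8, y* = 8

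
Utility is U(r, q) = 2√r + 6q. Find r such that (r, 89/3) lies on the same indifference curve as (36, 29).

U(36, 29) = 186.
Set U(r, 89/3) = 186 and solve.
With q = 89/3: 2√r = 186 − 6·89/3 = 8, so √r = 4 and r = 16.
Check: U(16, 89/3) = 186.

r = 16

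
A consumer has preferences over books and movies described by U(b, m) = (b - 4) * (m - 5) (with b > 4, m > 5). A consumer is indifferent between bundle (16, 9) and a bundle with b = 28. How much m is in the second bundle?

m = 7

U(16, 9) = 48.
Set U(28, m) = 48 and solve.
With b = 28: (28 − 4) = 24, so (m − 5) = 48/24 = 2.
So m = 5 + 2 = 7.
Check: U(28, 7) = 48.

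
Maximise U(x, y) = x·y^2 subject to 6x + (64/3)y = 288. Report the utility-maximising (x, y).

MU_x = y^2 and MU_y = 2·x·y.
MRS = MU_x/MU_y = (1/2)·y/x.
Tangency: set MRS = p_x/p_y = 6/(64/3) = 9/32.
So (1/2)·y/x = 9/32, i.e. y = (9/16)·x.
Substitute into the budget 6·x + (64/3)·y = 288: 18·x = 288, so x* = 16.
Then y* = (9/16)·16 = 9.

x* = 16, y* = 9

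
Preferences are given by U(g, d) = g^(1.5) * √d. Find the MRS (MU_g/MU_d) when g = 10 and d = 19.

MU_g = 1.5·√g·√d and MU_d = 0.5·g^(1.5)·d^(-0.5).
MRS = MU_g/MU_d = (3)·d/g.
At (10, 19): MRS = 5.7.
The indifference curve has slope −5.7 at this bundle.

MRS = 5.7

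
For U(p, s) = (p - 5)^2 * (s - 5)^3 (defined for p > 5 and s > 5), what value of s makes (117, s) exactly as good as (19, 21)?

U(19, 21) = 802816.
Set U(117, s) = 802816 and solve.
With p = 117: (117 − 5)^2 = 12544, so (s − 5)^3 = 802816/12544 = 64.
Taking the cube root (with s > 5): s − 5 = 4, so s = 9.
Check: U(117, 9) = 802816.

s = 9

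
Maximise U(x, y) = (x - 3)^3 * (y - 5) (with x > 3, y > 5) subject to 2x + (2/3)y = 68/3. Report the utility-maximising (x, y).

x* = 8, y* = 10

MU_x = 3·(x−3)^2·(y−5), MU_y = (x−3)^3.
MRS = (3/1)·(y−5)/(x−3).
Tangency: set MRS = p_x/p_y = 2/(2/3) = 3.
So (3/1)·(y − 5)/(x − 3) = 3, i.e. (y − 5) = (x − 3).
Rewrite the budget in excess-of-subsistence terms: 2·(x − 3) + (2/3)·(y − 5) = 68/3 − 2·3 − (2/3)·5 = 40/3.
Substituting, (8/3)·(x − 3) = 40/3, so x − 3 = 5 and x* = 8.
Then y − 5 = 5, so y* = 10.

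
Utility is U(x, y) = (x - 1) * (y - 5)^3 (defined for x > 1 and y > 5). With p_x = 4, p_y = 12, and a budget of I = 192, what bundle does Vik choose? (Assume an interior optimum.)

MU_x = (y−5)^3, MU_y = 3·(x−1)·(y−5)^2.
MRS = (1/3)·(y−5)/(x−1).
Tangency: set MRS = p_x/p_y = 4/12 = 1/3.
So (1/3)·(y − 5)/(x − 1) = 1/3, i.e. (y − 5) = (x − 1).
Rewrite the budget in excess-of-subsistence terms: 4·(x − 1) + 12·(y − 5) = 192 − 4·1 − 12·5 = 128.
Substituting, 16·(x − 1) = 128, so x − 1 = 8 and x* = 9.
Then y − 5 = 8, so y* = 13.

x* = 9, y* = 13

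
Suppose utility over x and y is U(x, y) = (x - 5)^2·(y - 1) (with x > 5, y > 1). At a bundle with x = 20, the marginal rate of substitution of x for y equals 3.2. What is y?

MU_x = 2·(x−5)·(y−1), MU_y = (x−5)^2.
MRS = (2/1)·(y−1)/(x−5).
Substitute x = 20: MRS = (y − 1)/7.5. Setting this equal to 3.2 gives y − 1 = 3.2·7.5 = 24, so y = 25.

y = 25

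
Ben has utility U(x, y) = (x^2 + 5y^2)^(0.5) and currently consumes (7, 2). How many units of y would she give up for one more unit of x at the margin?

For CES with ρ = 2, MRS = (1/5)·(y/x)^(-1).
At (7, 2): MRS = 0.7.
So at (7, 2) the consumer would give up 0.7 units of y for one more unit of x.

MRS = 0.7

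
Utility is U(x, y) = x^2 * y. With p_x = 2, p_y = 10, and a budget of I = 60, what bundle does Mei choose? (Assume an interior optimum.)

MU_x = 2·x·y and MU_y = x^2.
MRS = MU_x/MU_y = (2/1)·y/x.
Tangency: set MRS = p_x/p_y = 2/10 = 0.2.
So (2/1)·y/x = 0.2, i.e. y = 0.1·x.
Substitute into the budget 2·x + 10·y = 60: 3·x = 60, so x* = 20.
Then y* = 0.1·20 = 2.

x* = 20, y* = 2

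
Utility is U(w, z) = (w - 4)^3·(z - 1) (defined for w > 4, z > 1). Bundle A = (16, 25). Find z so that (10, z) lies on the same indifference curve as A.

z = 193

U(16, 25) = 41472.
Set U(10, z) = 41472 and solve.
With w = 10: (10 − 4)^3 = 216, so (z − 1) = 41472/216 = 192.
So z = 1 + 192 = 193.
Check: U(10, 193) = 41472.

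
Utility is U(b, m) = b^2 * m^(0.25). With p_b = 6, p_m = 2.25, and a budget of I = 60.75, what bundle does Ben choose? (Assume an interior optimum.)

MU_b = 2·b·m^(0.25) and MU_m = 0.25·b^2·m^(-0.75).
MRS = MU_b/MU_m = (8)·m/b.
Tangency: set MRS = p_b/p_m = 6/2.25 = 8/3.
So (8)·m/b = 8/3, i.e. m = (1/3)·b.
Substitute into the budget 6·b + 2.25·m = 60.75: 6.75·b = 60.75, so b* = 9.
Then m* = (1/3)·9 = 3.

b* = 9, m* = 3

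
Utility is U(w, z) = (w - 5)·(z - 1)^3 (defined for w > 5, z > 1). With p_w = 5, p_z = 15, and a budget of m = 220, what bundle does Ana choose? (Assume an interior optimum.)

MU_w = (z−1)^3, MU_z = 3·(w−5)·(z−1)^2.
MRS = (1/3)·(z−1)/(w−5).
Tangency: set MRS = p_w/p_z = 5/15 = 1/3.
So (1/3)·(z − 1)/(w − 5) = 1/3, i.e. (z − 1) = (w − 5).
Rewrite the budget in excess-of-subsistence terms: 5·(w − 5) + 15·(z − 1) = 220 − 5·5 − 15·1 = 180.
Substituting, 20·(w − 5) = 180, so w − 5 = 9 and w* = 14.
Then z − 1 = 9, so z* = 10.

w* = 14, z* = 10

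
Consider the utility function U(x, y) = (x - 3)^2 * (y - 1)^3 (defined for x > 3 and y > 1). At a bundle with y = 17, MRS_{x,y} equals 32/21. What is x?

x = 10

MU_x = 2·(x−3)·(y−1)^3, MU_y = 3·(x−3)^2·(y−1)^2.
MRS = (2/3)·(y−1)/(x−3).
Substitute y = 17: MRS = (32/3)/(x − 3). Setting this equal to 32/21 gives x − 3 = (32/3)/(32/21) = 7, so x = 10.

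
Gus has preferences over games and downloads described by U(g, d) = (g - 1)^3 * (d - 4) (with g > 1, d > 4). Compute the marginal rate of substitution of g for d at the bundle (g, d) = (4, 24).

MU_g = 3·(g−1)^2·(d−4), MU_d = (g−1)^3.
MRS = (3/1)·(d−4)/(g−1).
At (4, 24): MRS = 20.
So at (4, 24) the consumer would give up 20 units of d for one more unit of g.

MRS = 20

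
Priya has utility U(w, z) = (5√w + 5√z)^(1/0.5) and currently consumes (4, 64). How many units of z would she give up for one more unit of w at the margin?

MRS = 4

For CES with ρ = 0.5, MRS = √(z/w).
At (4, 64): MRS = 4.
The indifference curve has slope −4 at this bundle.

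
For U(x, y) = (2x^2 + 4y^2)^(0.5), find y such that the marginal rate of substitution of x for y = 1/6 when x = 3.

y = 9

For CES with ρ = 2, MRS = (2/4)·(y/x)^(-1).
Setting (2/4)·(y/3)^(-1) = 1/6 gives (y/3)^(-1) = 1/3, so y/3 = 3 and y = 9.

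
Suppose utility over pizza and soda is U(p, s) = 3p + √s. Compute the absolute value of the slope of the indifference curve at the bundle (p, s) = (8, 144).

MRS = 72

MU_p = 3, MU_s = 1/(2√s).
MRS = 3 ÷ (1/(2√s)).
At (8, 144): MRS = 72.
That is, one extra unit of p is worth 72 units of s at the margin.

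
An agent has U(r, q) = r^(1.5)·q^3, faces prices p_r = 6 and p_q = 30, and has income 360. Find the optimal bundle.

MU_r = 1.5·√r·q^3 and MU_q = 3·r^(1.5)·q^2.
MRS = MU_r/MU_q = (0.5)·q/r.
Tangency: set MRS = p_r/p_q = 6/30 = 0.2.
So (0.5)·q/r = 0.2, i.e. q = 0.4·r.
Substitute into the budget 6·r + 30·q = 360: 18·r = 360, so r* = 20.
Then q* = 0.4·20 = 8.

r* = 20, q* = 8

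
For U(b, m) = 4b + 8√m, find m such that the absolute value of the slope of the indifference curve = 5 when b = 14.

m = 25

MU_b = 4, MU_m = 8/(2√m).
MRS = 4 ÷ (8/(2√m)).
MRS depends only on m: √m = 5 ⇒ √m = 5 ⇒ m = 25.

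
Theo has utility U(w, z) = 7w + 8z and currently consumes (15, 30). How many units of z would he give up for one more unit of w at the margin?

MRS = 0.875

MU_w = 7, MU_z = 8, so MRS = 7/8 = 0.875 at every bundle.
At (15, 30): MRS = 0.875.
That is, one extra unit of w is worth 0.875 units of z at the margin.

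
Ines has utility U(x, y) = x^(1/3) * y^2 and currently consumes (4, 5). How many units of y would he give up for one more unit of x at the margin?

MRS = 5/24

MU_x = 1/3·x^(-2/3)·y^2 and MU_y = 2·x^(1/3)·y.
MRS = MU_x/MU_y = (1/6)·y/x.
At (4, 5): MRS = 5/24.
The indifference curve has slope −5/24 at this bundle.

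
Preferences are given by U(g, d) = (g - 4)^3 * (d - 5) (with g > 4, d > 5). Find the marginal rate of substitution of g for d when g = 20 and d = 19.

MU_g = 3·(g−4)^2·(d−5), MU_d = (g−4)^3.
MRS = (3/1)·(d−5)/(g−4).
At (20, 19): MRS = 2.625.
That is, one extra unit of g is worth 2.625 units of d at the margin.

MRS = 2.625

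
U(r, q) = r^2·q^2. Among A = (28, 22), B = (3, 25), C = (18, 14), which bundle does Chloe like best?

Evaluate utility at each bundle:
U(A) = 379456.
U(B) = 5625.
U(C) = 63504.
Highest utility is A, so A ≻ C ≻ B.

Bundle A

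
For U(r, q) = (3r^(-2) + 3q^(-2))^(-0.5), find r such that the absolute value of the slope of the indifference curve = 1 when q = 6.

For CES with ρ = -2, MRS = (q/r)^3.
Setting (6/r)^3 = 1 gives 6/r = 1 and r = 6.

r = 6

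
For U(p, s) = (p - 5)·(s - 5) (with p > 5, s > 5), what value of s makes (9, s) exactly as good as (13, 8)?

s = 11

U(13, 8) = 24.
Set U(9, s) = 24 and solve.
With p = 9: (9 − 5) = 4, so (s − 5) = 24/4 = 6.
So s = 5 + 6 = 11.
Check: U(9, 11) = 24.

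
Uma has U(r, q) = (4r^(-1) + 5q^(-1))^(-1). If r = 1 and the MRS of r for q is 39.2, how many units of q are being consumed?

q = 7

For CES with ρ = -1, MRS = (4/5)·(q/r)^2.
Setting (4/5)·(q/1)^2 = 39.2 gives (q/1)^2 = 49, so q/1 = 7 and q = 7.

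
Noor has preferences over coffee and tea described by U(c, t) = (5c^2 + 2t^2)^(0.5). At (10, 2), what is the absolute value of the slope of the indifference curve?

MRS = 12.5

For CES with ρ = 2, MRS = (5/2)·(t/c)^(-1).
At (10, 2): MRS = 12.5.
That is, one extra unit of c is worth 12.5 units of t at the margin.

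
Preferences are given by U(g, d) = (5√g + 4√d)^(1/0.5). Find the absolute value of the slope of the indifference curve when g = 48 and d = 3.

MRS = 5/16

For CES with ρ = 0.5, MRS = (5/4)·√(d/g).
At (48, 3): MRS = 5/16.
The indifference curve has slope −5/16 at this bundle.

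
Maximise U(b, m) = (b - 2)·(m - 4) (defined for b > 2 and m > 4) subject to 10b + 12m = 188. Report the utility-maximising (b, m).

MU_b = (m−4), MU_m = (b−2).
MRS = (m−4)/(b−2).
Tangency: set MRS = p_b/p_m = 10/12 = 5/6.
So (m − 4)/(b − 2) = 5/6, i.e. (m − 4) = (5/6)·(b − 2).
Rewrite the budget in excess-of-subsistence terms: 10·(b − 2) + 12·(m − 4) = 188 − 10·2 − 12·4 = 120.
Substituting, 20·(b − 2) = 120, so b − 2 = 6 and b* = 8.
Then m − 4 = (5/6)·6 = 5, so m* = 9.

b* = 8, m* = 9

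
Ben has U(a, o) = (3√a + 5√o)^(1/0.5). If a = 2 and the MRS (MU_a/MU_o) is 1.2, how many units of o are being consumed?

For CES with ρ = 0.5, MRS = (3/5)·√(o/a).
Setting (3/5)·√(o/2) = 1.2 gives √(o/2) = 2, so o/2 = 4 and o = 8.

o = 8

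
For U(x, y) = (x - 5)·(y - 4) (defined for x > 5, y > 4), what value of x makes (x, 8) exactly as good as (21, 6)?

U(21, 6) = 32.
Set U(x, 8) = 32 and solve.
With y = 8: (8 − 4) = 4, so (x − 5) = 32/4 = 8.
So x = 5 + 8 = 13.
Check: U(13, 8) = 32.

x = 13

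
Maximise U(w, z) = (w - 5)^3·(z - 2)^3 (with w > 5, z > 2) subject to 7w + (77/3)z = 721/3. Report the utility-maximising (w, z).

MU_w = 3·(w−5)^2·(z−2)^3, MU_z = 3·(w−5)^3·(z−2)^2.
MRS = (z−2)/(w−5).
Tangency: set MRS = p_w/p_z = 7/(77/3) = 3/11.
So (z − 2)/(w − 5) = 3/11, i.e. (z − 2) = (3/11)·(w − 5).
Rewrite the budget in excess-of-subsistence terms: 7·(w − 5) + (77/3)·(z − 2) = 721/3 − 7·5 − (77/3)·2 = 154.
Substituting, 14·(w − 5) = 154, so w − 5 = 11 and w* = 16.
Then z − 2 = (3/11)·11 = 3, so z* = 5.

w* = 16, z* = 5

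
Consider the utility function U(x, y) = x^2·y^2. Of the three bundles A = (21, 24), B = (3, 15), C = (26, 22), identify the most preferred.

Bundle C

Evaluate utility at each bundle:
U(A) = 254016.
U(B) = 2025.
U(C) = 327184.
Highest utility is C, so C ≻ A ≻ B.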